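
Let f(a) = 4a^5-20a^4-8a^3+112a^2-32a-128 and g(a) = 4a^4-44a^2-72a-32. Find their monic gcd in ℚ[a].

a^3-a^2-10a-8

Euclidean algorithm in ℚ[a]:
  4a^5-20a^4-8a^3+112a^2-32a-128 = (a-5)(4a^4-44a^2-72a-32) + (36a^3-36a^2-360a-288)
  4a^4-44a^2-72a-32 = ((1/9)a+1/9)(36a^3-36a^2-360a-288) + (0)
Last nonzero remainder: 36a^3-36a^2-360a-288. Dividing through by 36 gives the monic gcd a^3-a^2-10a-8.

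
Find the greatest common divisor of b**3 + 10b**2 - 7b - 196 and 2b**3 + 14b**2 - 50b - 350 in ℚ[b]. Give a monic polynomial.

b + 7

Euclidean algorithm in ℚ[b]:
  b**3 + 10b**2 - 7b - 196 = (1/2)(2b**3 + 14b**2 - 50b - 350) + (3b**2 + 18b - 21)
  2b**3 + 14b**2 - 50b - 350 = ((2/3)b + 2/3)(3b**2 + 18b - 21) + (-48b - 336)
  3b**2 + 18b - 21 = (-(1/16)b + 1/16)(-48b - 336) + (0)
Last nonzero remainder: -48b - 336. Dividing through by -48 gives the monic gcd b + 7.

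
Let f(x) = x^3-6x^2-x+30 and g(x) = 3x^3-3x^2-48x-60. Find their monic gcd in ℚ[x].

x^2-3x-10

Euclidean algorithm in ℚ[x]:
  x^3-6x^2-x+30 = (1/3)(3x^3-3x^2-48x-60) + (-5x^2+15x+50)
  3x^3-3x^2-48x-60 = (-(3/5)x-6/5)(-5x^2+15x+50) + (0)
Last nonzero remainder: -5x^2+15x+50. Dividing through by -5 gives the monic gcd x^2-3x-10.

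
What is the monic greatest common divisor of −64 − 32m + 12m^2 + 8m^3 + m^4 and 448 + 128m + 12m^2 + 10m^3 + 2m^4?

16 + 8m + m^2

Apply the Euclidean algorithm:
  m^4 + 8m^3 + 12m^2 − 32m − 64 = (1/2)(2m^4 + 10m^3 + 12m^2 + 128m + 448) + (3m^3 + 6m^2 − 96m − 288)
  2m^4 + 10m^3 + 12m^2 + 128m + 448 = ((2/3)m + 2)(3m^3 + 6m^2 − 96m − 288) + (64m^2 + 512m + 1024)
  3m^3 + 6m^2 − 96m − 288 = ((3/64)m − 9/32)(64m^2 + 512m + 1024) + (0)
Last nonzero remainder: 64m^2 + 512m + 1024. Dividing through by 64 gives the monic gcd m^2 + 8m + 16.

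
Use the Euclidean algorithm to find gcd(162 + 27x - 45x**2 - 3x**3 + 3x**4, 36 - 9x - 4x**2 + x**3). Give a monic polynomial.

By polynomial division,
  3x**4 - 3x**3 - 45x**2 + 27x + 162 = (3x + 9)(x**3 - 4x**2 - 9x + 36) + (18x**2 - 162)
  x**3 - 4x**2 - 9x + 36 = ((1/18)x - 2/9)(18x**2 - 162) + (0)
Last nonzero remainder: 18x**2 - 162. Dividing through by 18 gives the monic gcd x**2 - 9.

-9 + x**2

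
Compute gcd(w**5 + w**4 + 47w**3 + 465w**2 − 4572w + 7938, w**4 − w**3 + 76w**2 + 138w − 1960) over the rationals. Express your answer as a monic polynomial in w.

w**2 − 2w + 98

Euclidean algorithm in ℚ[w]:
  w**5 + w**4 + 47w**3 + 465w**2 − 4572w + 7938 = (w + 2)(w**4 − w**3 + 76w**2 + 138w − 1960) + (−27w**3 + 175w**2 − 2888w + 11858)
  w**4 − w**3 + 76w**2 + 138w − 1960 = (−(1/27)w − 148/729)(−27w**3 + 175w**2 − 2888w + 11858) + ((3328/729)w**2 − (6656/729)w + 326144/729)
  −27w**3 + 175w**2 − 2888w + 11858 = (−(19683/3328)w + 88209/3328)((3328/729)w**2 − (6656/729)w + 326144/729) + (0)
Last nonzero remainder: (3328/729)w**2 − (6656/729)w + 326144/729. Dividing through by 3328/729 gives the monic gcd w**2 − 2w + 98.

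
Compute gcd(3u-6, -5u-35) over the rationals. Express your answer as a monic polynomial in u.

Repeated division with remainder:
  3u-6 = (-3/5)(-5u-35) + (-27)
  -5u-35 = ((5/27)u+35/27)(-27) + (0)
The last nonzero remainder is the constant -27, so the polynomials are coprime and gcd = 1.

1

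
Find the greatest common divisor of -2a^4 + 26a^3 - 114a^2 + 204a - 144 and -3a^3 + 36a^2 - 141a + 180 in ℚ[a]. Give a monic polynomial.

Euclidean algorithm in ℚ[a]:
  -2a^4 + 26a^3 - 114a^2 + 204a - 144 = ((2/3)a - 2/3)(-3a^3 + 36a^2 - 141a + 180) + (4a^2 - 10a - 24)
  -3a^3 + 36a^2 - 141a + 180 = (-(3/4)a + 57/8)(4a^2 - 10a - 24) + (-(351/4)a + 351)
  4a^2 - 10a - 24 = (-(16/351)a - 8/117)(-(351/4)a + 351) + (0)
Last nonzero remainder: -(351/4)a + 351. Dividing through by -351/4 gives the monic gcd a - 4.

a - 4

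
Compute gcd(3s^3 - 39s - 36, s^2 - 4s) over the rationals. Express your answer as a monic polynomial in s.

s - 4

Apply the Euclidean algorithm:
  3s^3 - 39s - 36 = (3s + 12)(s^2 - 4s) + (9s - 36)
  s^2 - 4s = ((1/9)s)(9s - 36) + (0)
Last nonzero remainder: 9s - 36. Dividing through by 9 gives the monic gcd s - 4.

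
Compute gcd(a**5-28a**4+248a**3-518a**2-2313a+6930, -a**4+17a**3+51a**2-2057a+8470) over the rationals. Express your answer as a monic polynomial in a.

a**3-28a**2+257a-770

Euclidean algorithm in ℚ[a]:
  a**5-28a**4+248a**3-518a**2-2313a+6930 = (-a+11)(-a**4+17a**3+51a**2-2057a+8470) + (112a**3-3136a**2+28784a-86240)
  -a**4+17a**3+51a**2-2057a+8470 = (-(1/112)a-11/112)(112a**3-3136a**2+28784a-86240) + (0)
Last nonzero remainder: 112a**3-3136a**2+28784a-86240. Dividing through by 112 gives the monic gcd a**3-28a**2+257a-770.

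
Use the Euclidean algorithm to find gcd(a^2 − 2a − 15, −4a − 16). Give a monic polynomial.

1

Euclidean algorithm in ℚ[a]:
  a^2 − 2a − 15 = (−(1/4)a + 3/2)(−4a − 16) + (9)
  −4a − 16 = (−(4/9)a − 16/9)(9) + (0)
The last nonzero remainder is the constant 9, so the polynomials are coprime and gcd = 1.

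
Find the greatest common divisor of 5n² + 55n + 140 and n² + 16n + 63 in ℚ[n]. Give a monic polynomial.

n + 7

Repeated division with remainder:
  5n² + 55n + 140 = (5)(n² + 16n + 63) + (-25n - 175)
  n² + 16n + 63 = (-(1/25)n - 9/25)(-25n - 175) + (0)
Last nonzero remainder: -25n - 175. Dividing through by -25 gives the monic gcd n + 7.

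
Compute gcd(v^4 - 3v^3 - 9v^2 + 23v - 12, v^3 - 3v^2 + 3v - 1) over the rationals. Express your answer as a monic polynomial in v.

v^2 - 2v + 1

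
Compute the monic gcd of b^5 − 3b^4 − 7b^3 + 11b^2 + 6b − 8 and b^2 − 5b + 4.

Apply the Euclidean algorithm:
  b^5 − 3b^4 − 7b^3 + 11b^2 + 6b − 8 = (b^3 + 2b^2 − b − 2)(b^2 − 5b + 4) + (0)
The last nonzero remainder b^2 − 5b + 4 is already monic.

b^2 − 5b + 4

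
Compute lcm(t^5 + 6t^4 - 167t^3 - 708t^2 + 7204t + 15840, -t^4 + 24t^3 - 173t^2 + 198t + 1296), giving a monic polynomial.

Euclidean algorithm in ℚ[t]:
  t^5 + 6t^4 - 167t^3 - 708t^2 + 7204t + 15840 = (-t - 30)(-t^4 + 24t^3 - 173t^2 + 198t + 1296) + (380t^3 - 5700t^2 + 14440t + 54720)
  -t^4 + 24t^3 - 173t^2 + 198t + 1296 = (-(1/380)t + 9/380)(380t^3 - 5700t^2 + 14440t + 54720) + (0)
Last nonzero remainder: 380t^3 - 5700t^2 + 14440t + 54720. Dividing through by 380 gives the monic gcd t^3 - 15t^2 + 38t + 144.
Then lcm(f, g) = f·g / gcd(f, g); expanding and making the result monic gives the answer.

t^6 - 3t^5 - 221t^4 + 795t^3 + 13576t^2 - 48996t - 142560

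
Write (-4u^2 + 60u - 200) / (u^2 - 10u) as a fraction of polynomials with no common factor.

By polynomial division,
  -4u^2 + 60u - 200 = (-4)(u^2 - 10u) + (20u - 200)
  u^2 - 10u = ((1/20)u)(20u - 200) + (0)
Last nonzero remainder: 20u - 200. Dividing through by 20 gives the monic gcd u - 10.
Cancel u - 10 from numerator and denominator to get the reduced form.

(-4u + 20)/(u)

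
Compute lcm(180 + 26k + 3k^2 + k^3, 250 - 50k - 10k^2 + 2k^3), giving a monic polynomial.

4500 - 1150k - 5k^2 + 21k^3 - 7k^4 + k^5

Euclidean algorithm in ℚ[k]:
  k^3 + 3k^2 + 26k + 180 = (1/2)(2k^3 - 10k^2 - 50k + 250) + (8k^2 + 51k + 55)
  2k^3 - 10k^2 - 50k + 250 = ((1/4)k - 91/32)(8k^2 + 51k + 55) + ((2601/32)k + 13005/32)
  8k^2 + 51k + 55 = ((256/2601)k + 352/2601)((2601/32)k + 13005/32) + (0)
Last nonzero remainder: (2601/32)k + 13005/32. Dividing through by 2601/32 gives the monic gcd k + 5.
Then lcm(f, g) = f·g / gcd(f, g); expanding and making the result monic gives the answer.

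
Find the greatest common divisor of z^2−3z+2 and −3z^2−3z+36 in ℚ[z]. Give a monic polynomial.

1

Apply the Euclidean algorithm:
  z^2−3z+2 = (−1/3)(−3z^2−3z+36) + (−4z+14)
  −3z^2−3z+36 = ((3/4)z+27/8)(−4z+14) + (−45/4)
  −4z+14 = ((16/45)z−56/45)(−45/4) + (0)
The last nonzero remainder is the constant −45/4, so the polynomials are coprime and gcd = 1.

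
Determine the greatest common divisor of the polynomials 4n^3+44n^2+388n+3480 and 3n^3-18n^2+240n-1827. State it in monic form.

n^2+n+87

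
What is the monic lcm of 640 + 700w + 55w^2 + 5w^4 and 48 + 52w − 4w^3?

−1536 − 1808w − 144w^2 + 129w^3 − w^4 − w^5 + w^6

By polynomial division,
  5w^4 + 55w^2 + 700w + 640 = (−(5/4)w)(−4w^3 + 52w + 48) + (120w^2 + 760w + 640)
  −4w^3 + 52w + 48 = (−(1/30)w + 19/90)(120w^2 + 760w + 640) + (−(784/9)w − 784/9)
  120w^2 + 760w + 640 = (−(135/98)w − 360/49)(−(784/9)w − 784/9) + (0)
Last nonzero remainder: −(784/9)w − 784/9. Dividing through by −784/9 gives the monic gcd w + 1.
Then lcm(f, g) = f·g / gcd(f, g); expanding and making the result monic gives the answer.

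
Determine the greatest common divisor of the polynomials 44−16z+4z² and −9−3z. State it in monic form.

1

By polynomial division,
  4z²−16z+44 = (−(4/3)z+28/3)(−3z−9) + (128)
  −3z−9 = (−(3/128)z−9/128)(128) + (0)
The last nonzero remainder is the constant 128, so the polynomials are coprime and gcd = 1.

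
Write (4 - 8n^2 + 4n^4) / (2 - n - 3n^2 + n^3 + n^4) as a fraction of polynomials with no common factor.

(4 + 4n)/(2 + n)

By polynomial division,
  4n^4 - 8n^2 + 4 = (4)(n^4 + n^3 - 3n^2 - n + 2) + (-4n^3 + 4n^2 + 4n - 4)
  n^4 + n^3 - 3n^2 - n + 2 = (-(1/4)n - 1/2)(-4n^3 + 4n^2 + 4n - 4) + (0)
Last nonzero remainder: -4n^3 + 4n^2 + 4n - 4. Dividing through by -4 gives the monic gcd n^3 - n^2 - n + 1.
Cancel n^3 - n^2 - n + 1 from numerator and denominator to get the reduced form.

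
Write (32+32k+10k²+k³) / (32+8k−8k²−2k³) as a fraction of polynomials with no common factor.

(−4−k)/(−4+2k)

Euclidean algorithm in ℚ[k]:
  k³+10k²+32k+32 = (−1/2)(−2k³−8k²+8k+32) + (6k²+36k+48)
  −2k³−8k²+8k+32 = (−(1/3)k+2/3)(6k²+36k+48) + (0)
Last nonzero remainder: 6k²+36k+48. Dividing through by 6 gives the monic gcd k²+6k+8.
Cancel k²+6k+8 from numerator and denominator to get the reduced form.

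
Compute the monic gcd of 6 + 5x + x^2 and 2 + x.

Apply the Euclidean algorithm:
  x^2 + 5x + 6 = (x + 3)(x + 2) + (0)
The last nonzero remainder x + 2 is already monic.

2 + x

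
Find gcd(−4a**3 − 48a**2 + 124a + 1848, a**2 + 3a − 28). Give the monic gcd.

a + 7

Apply the Euclidean algorithm:
  −4a**3 − 48a**2 + 124a + 1848 = (−4a − 36)(a**2 + 3a − 28) + (120a + 840)
  a**2 + 3a − 28 = ((1/120)a − 1/30)(120a + 840) + (0)
Last nonzero remainder: 120a + 840. Dividing through by 120 gives the monic gcd a + 7.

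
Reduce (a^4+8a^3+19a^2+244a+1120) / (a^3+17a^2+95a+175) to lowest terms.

Apply the Euclidean algorithm:
  a^4+8a^3+19a^2+244a+1120 = (a-9)(a^3+17a^2+95a+175) + (77a^2+924a+2695)
  a^3+17a^2+95a+175 = ((1/77)a+5/77)(77a^2+924a+2695) + (0)
Last nonzero remainder: 77a^2+924a+2695. Dividing through by 77 gives the monic gcd a^2+12a+35.
Cancel a^2+12a+35 from numerator and denominator to get the reduced form.

(a^2-4a+32)/(a+5)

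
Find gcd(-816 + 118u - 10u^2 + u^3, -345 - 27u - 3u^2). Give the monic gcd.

1

Euclidean algorithm in ℚ[u]:
  u^3 - 10u^2 + 118u - 816 = (-(1/3)u + 19/3)(-3u^2 - 27u - 345) + (174u + 1369)
  -3u^2 - 27u - 345 = (-(1/58)u - 197/10092)(174u + 1369) + (-3212047/10092)
  174u + 1369 = (-(1756008/3212047)u - 13815948/3212047)(-3212047/10092) + (0)
The last nonzero remainder is the constant -3212047/10092, so the polynomials are coprime and gcd = 1.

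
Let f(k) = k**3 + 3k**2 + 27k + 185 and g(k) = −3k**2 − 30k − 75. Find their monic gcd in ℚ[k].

k + 5

Apply the Euclidean algorithm:
  k**3 + 3k**2 + 27k + 185 = (−(1/3)k + 7/3)(−3k**2 − 30k − 75) + (72k + 360)
  −3k**2 − 30k − 75 = (−(1/24)k − 5/24)(72k + 360) + (0)
Last nonzero remainder: 72k + 360. Dividing through by 72 gives the monic gcd k + 5.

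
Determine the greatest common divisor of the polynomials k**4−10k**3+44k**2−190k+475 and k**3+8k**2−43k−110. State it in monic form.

k−5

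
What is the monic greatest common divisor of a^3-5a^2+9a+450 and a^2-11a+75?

a^2-11a+75

Euclidean algorithm in ℚ[a]:
  a^3-5a^2+9a+450 = (a+6)(a^2-11a+75) + (0)
The last nonzero remainder a^2-11a+75 is already monic.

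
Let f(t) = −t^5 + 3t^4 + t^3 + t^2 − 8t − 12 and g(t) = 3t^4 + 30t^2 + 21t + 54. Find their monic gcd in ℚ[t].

t^2 + t + 2

Apply the Euclidean algorithm:
  −t^5 + 3t^4 + t^3 + t^2 − 8t − 12 = (−(1/3)t + 1)(3t^4 + 30t^2 + 21t + 54) + (11t^3 − 22t^2 − 11t − 66)
  3t^4 + 30t^2 + 21t + 54 = ((3/11)t + 6/11)(11t^3 − 22t^2 − 11t − 66) + (45t^2 + 45t + 90)
  11t^3 − 22t^2 − 11t − 66 = ((11/45)t − 11/15)(45t^2 + 45t + 90) + (0)
Last nonzero remainder: 45t^2 + 45t + 90. Dividing through by 45 gives the monic gcd t^2 + t + 2.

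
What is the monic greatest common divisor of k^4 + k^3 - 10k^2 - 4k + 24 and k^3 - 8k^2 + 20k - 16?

k^2 - 4k + 4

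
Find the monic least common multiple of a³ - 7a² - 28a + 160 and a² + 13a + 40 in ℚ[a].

a⁴ + a³ - 84a² - 64a + 1280

By polynomial division,
  a³ - 7a² - 28a + 160 = (a - 20)(a² + 13a + 40) + (192a + 960)
  a² + 13a + 40 = ((1/192)a + 1/24)(192a + 960) + (0)
Last nonzero remainder: 192a + 960. Dividing through by 192 gives the monic gcd a + 5.
Then lcm(f, g) = f·g / gcd(f, g); expanding and making the result monic gives the answer.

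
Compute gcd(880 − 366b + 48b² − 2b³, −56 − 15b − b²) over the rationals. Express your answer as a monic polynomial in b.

Repeated division with remainder:
  −2b³ + 48b² − 366b + 880 = (2b − 78)(−b² − 15b − 56) + (−1424b − 3488)
  −b² − 15b − 56 = ((1/1424)b + 1117/126736)(−1424b − 3488) + (−200070/7921)
  −1424b − 3488 = ((5639752/100035)b + 13814224/100035)(−200070/7921) + (0)
The last nonzero remainder is the constant −200070/7921, so the polynomials are coprime and gcd = 1.

1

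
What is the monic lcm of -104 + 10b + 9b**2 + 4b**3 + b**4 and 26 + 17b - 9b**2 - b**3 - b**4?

-104 - 94b + 19b**2 + 13b**3 + 5b**4 + b**5

Repeated division with remainder:
  b**4 + 4b**3 + 9b**2 + 10b - 104 = (-1)(-b**4 - b**3 - 9b**2 + 17b + 26) + (3b**3 + 27b - 78)
  -b**4 - b**3 - 9b**2 + 17b + 26 = (-(1/3)b - 1/3)(3b**3 + 27b - 78) + (0)
Last nonzero remainder: 3b**3 + 27b - 78. Dividing through by 3 gives the monic gcd b**3 + 9b - 26.
Then lcm(f, g) = f·g / gcd(f, g); expanding and making the result monic gives the answer.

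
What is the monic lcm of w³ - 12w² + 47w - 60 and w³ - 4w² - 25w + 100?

w⁴ - 7w³ - 13w² + 175w - 300

Repeated division with remainder:
  w³ - 12w² + 47w - 60 = (w³ - 4w² - 25w + 100) + (-8w² + 72w - 160)
  w³ - 4w² - 25w + 100 = (-(1/8)w - 5/8)(-8w² + 72w - 160) + (0)
Last nonzero remainder: -8w² + 72w - 160. Dividing through by -8 gives the monic gcd w² - 9w + 20.
Then lcm(f, g) = f·g / gcd(f, g); expanding and making the result monic gives the answer.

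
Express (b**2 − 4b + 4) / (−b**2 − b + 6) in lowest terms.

By polynomial division,
  b**2 − 4b + 4 = (−1)(−b**2 − b + 6) + (−5b + 10)
  −b**2 − b + 6 = ((1/5)b + 3/5)(−5b + 10) + (0)
Last nonzero remainder: −5b + 10. Dividing through by −5 gives the monic gcd b − 2.
Cancel b − 2 from numerator and denominator to get the reduced form.

(−b + 2)/(b + 3)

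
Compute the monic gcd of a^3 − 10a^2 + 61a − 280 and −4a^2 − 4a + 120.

1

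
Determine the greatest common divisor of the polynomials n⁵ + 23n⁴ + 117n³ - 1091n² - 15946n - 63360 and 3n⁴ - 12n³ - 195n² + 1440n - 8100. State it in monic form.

Euclidean algorithm in ℚ[n]:
  n⁵ + 23n⁴ + 117n³ - 1091n² - 15946n - 63360 = ((1/3)n + 9)(3n⁴ - 12n³ - 195n² + 1440n - 8100) + (290n³ + 184n² - 26206n + 9540)
  3n⁴ - 12n³ - 195n² + 1440n - 8100 = ((3/290)n - 1008/21025)(290n³ + 184n² - 26206n + 9540) + ((1785402/21025)n² + (1785402/21025)n - 32137236/4205)
  290n³ + 184n² - 26206n + 9540 = ((3048625/892701)n - 1114325/892701)((1785402/21025)n² + (1785402/21025)n - 32137236/4205) + (0)
Last nonzero remainder: (1785402/21025)n² + (1785402/21025)n - 32137236/4205. Dividing through by 1785402/21025 gives the monic gcd n² + n - 90.

n² + n - 90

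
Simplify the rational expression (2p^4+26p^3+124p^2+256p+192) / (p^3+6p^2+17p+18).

(2p^3+22p^2+80p+96)/(p^2+4p+9)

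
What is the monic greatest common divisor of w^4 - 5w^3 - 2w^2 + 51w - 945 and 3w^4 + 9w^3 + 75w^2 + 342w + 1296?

Euclidean algorithm in ℚ[w]:
  w^4 - 5w^3 - 2w^2 + 51w - 945 = (1/3)(3w^4 + 9w^3 + 75w^2 + 342w + 1296) + (-8w^3 - 27w^2 - 63w - 1377)
  3w^4 + 9w^3 + 75w^2 + 342w + 1296 = (-(3/8)w + 9/64)(-8w^3 - 27w^2 - 63w - 1377) + ((3531/64)w^2 - (10593/64)w + 95337/64)
  -8w^3 - 27w^2 - 63w - 1377 = (-(512/3531)w - 1088/1177)((3531/64)w^2 - (10593/64)w + 95337/64) + (0)
Last nonzero remainder: (3531/64)w^2 - (10593/64)w + 95337/64. Dividing through by 3531/64 gives the monic gcd w^2 - 3w + 27.

w^2 - 3w + 27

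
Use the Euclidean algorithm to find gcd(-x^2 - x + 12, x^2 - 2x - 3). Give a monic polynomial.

Euclidean algorithm in ℚ[x]:
  -x^2 - x + 12 = (-1)(x^2 - 2x - 3) + (-3x + 9)
  x^2 - 2x - 3 = (-(1/3)x - 1/3)(-3x + 9) + (0)
Last nonzero remainder: -3x + 9. Dividing through by -3 gives the monic gcd x - 3.

x - 3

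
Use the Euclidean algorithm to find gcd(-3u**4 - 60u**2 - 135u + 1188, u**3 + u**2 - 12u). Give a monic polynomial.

u**2 + u - 12

Euclidean algorithm in ℚ[u]:
  -3u**4 - 60u**2 - 135u + 1188 = (-3u + 3)(u**3 + u**2 - 12u) + (-99u**2 - 99u + 1188)
  u**3 + u**2 - 12u = (-(1/99)u)(-99u**2 - 99u + 1188) + (0)
Last nonzero remainder: -99u**2 - 99u + 1188. Dividing through by -99 gives the monic gcd u**2 + u - 12.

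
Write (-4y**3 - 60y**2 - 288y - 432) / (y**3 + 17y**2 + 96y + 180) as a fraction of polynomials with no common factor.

(-4y - 12)/(y + 5)

By polynomial division,
  -4y**3 - 60y**2 - 288y - 432 = (-4)(y**3 + 17y**2 + 96y + 180) + (8y**2 + 96y + 288)
  y**3 + 17y**2 + 96y + 180 = ((1/8)y + 5/8)(8y**2 + 96y + 288) + (0)
Last nonzero remainder: 8y**2 + 96y + 288. Dividing through by 8 gives the monic gcd y**2 + 12y + 36.
Cancel y**2 + 12y + 36 from numerator and denominator to get the reduced form.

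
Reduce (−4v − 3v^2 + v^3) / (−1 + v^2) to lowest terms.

(−4v + v^2)/(−1 + v)

Repeated division with remainder:
  v^3 − 3v^2 − 4v = (v − 3)(v^2 − 1) + (−3v − 3)
  v^2 − 1 = (−(1/3)v + 1/3)(−3v − 3) + (0)
Last nonzero remainder: −3v − 3. Dividing through by −3 gives the monic gcd v + 1.
Cancel v + 1 from numerator and denominator to get the reduced form.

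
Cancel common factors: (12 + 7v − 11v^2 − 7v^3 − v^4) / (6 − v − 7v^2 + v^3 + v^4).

Repeated division with remainder:
  −v^4 − 7v^3 − 11v^2 + 7v + 12 = (−1)(v^4 + v^3 − 7v^2 − v + 6) + (−6v^3 − 18v^2 + 6v + 18)
  v^4 + v^3 − 7v^2 − v + 6 = (−(1/6)v + 1/3)(−6v^3 − 18v^2 + 6v + 18) + (0)
Last nonzero remainder: −6v^3 − 18v^2 + 6v + 18. Dividing through by −6 gives the monic gcd v^3 + 3v^2 − v − 3.
Cancel v^3 + 3v^2 − v − 3 from numerator and denominator to get the reduced form.

(−4 − v)/(−2 + v)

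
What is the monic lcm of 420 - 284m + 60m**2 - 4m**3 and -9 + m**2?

By polynomial division,
  -4m**3 + 60m**2 - 284m + 420 = (-4m + 60)(m**2 - 9) + (-320m + 960)
  m**2 - 9 = (-(1/320)m - 3/320)(-320m + 960) + (0)
Last nonzero remainder: -320m + 960. Dividing through by -320 gives the monic gcd m - 3.
Then lcm(f, g) = f·g / gcd(f, g); expanding and making the result monic gives the answer.

-315 + 108m + 26m**2 - 12m**3 + m**4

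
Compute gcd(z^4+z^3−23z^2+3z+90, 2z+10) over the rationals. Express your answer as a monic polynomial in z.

z+5

By polynomial division,
  z^4+z^3−23z^2+3z+90 = ((1/2)z^3−2z^2−(3/2)z+9)(2z+10) + (0)
Last nonzero remainder: 2z+10. Dividing through by 2 gives the monic gcd z+5.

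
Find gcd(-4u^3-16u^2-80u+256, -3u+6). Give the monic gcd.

Apply the Euclidean algorithm:
  -4u^3-16u^2-80u+256 = ((4/3)u^2+8u+128/3)(-3u+6) + (0)
Last nonzero remainder: -3u+6. Dividing through by -3 gives the monic gcd u-2.

u-2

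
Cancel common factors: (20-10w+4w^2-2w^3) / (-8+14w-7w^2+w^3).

By polynomial division,
  -2w^3+4w^2-10w+20 = (-2)(w^3-7w^2+14w-8) + (-10w^2+18w+4)
  w^3-7w^2+14w-8 = (-(1/10)w+13/25)(-10w^2+18w+4) + ((126/25)w-252/25)
  -10w^2+18w+4 = (-(125/63)w-25/63)((126/25)w-252/25) + (0)
Last nonzero remainder: (126/25)w-252/25. Dividing through by 126/25 gives the monic gcd w-2.
Cancel w-2 from numerator and denominator to get the reduced form.

(-10-2w^2)/(4-5w+w^2)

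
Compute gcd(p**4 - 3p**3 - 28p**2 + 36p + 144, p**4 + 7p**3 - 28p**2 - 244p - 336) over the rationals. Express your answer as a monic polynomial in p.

p**3 - 28p - 48

Apply the Euclidean algorithm:
  p**4 - 3p**3 - 28p**2 + 36p + 144 = (p**4 + 7p**3 - 28p**2 - 244p - 336) + (-10p**3 + 280p + 480)
  p**4 + 7p**3 - 28p**2 - 244p - 336 = (-(1/10)p - 7/10)(-10p**3 + 280p + 480) + (0)
Last nonzero remainder: -10p**3 + 280p + 480. Dividing through by -10 gives the monic gcd p**3 - 28p - 48.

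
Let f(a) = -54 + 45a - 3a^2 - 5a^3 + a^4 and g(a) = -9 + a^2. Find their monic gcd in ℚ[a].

-9 + a^2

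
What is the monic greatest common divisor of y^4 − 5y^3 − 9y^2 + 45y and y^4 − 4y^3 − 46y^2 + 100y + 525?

y^2 − 2y − 15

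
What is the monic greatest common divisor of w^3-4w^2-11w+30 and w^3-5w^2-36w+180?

Apply the Euclidean algorithm:
  w^3-4w^2-11w+30 = (w^3-5w^2-36w+180) + (w^2+25w-150)
  w^3-5w^2-36w+180 = (w-30)(w^2+25w-150) + (864w-4320)
  w^2+25w-150 = ((1/864)w+5/144)(864w-4320) + (0)
Last nonzero remainder: 864w-4320. Dividing through by 864 gives the monic gcd w-5.

w-5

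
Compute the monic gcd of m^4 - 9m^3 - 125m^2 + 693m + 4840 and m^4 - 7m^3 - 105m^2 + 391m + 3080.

m^2 - 6m - 55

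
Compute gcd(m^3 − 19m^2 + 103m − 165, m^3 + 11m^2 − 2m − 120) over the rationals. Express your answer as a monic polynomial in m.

Repeated division with remainder:
  m^3 − 19m^2 + 103m − 165 = (m^3 + 11m^2 − 2m − 120) + (−30m^2 + 105m − 45)
  m^3 + 11m^2 − 2m − 120 = (−(1/30)m − 29/60)(−30m^2 + 105m − 45) + ((189/4)m − 567/4)
  −30m^2 + 105m − 45 = (−(40/63)m + 20/63)((189/4)m − 567/4) + (0)
Last nonzero remainder: (189/4)m − 567/4. Dividing through by 189/4 gives the monic gcd m − 3.

m − 3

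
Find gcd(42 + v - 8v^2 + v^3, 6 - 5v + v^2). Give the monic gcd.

-3 + v

Apply the Euclidean algorithm:
  v^3 - 8v^2 + v + 42 = (v - 3)(v^2 - 5v + 6) + (-20v + 60)
  v^2 - 5v + 6 = (-(1/20)v + 1/10)(-20v + 60) + (0)
Last nonzero remainder: -20v + 60. Dividing through by -20 gives the monic gcd v - 3.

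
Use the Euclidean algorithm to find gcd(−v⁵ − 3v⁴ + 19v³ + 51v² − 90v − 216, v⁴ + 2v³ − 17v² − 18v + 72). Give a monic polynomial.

Euclidean algorithm in ℚ[v]:
  −v⁵ − 3v⁴ + 19v³ + 51v² − 90v − 216 = (−v − 1)(v⁴ + 2v³ − 17v² − 18v + 72) + (4v³ + 16v² − 36v − 144)
  v⁴ + 2v³ − 17v² − 18v + 72 = ((1/4)v − 1/2)(4v³ + 16v² − 36v − 144) + (0)
Last nonzero remainder: 4v³ + 16v² − 36v − 144. Dividing through by 4 gives the monic gcd v³ + 4v² − 9v − 36.

v³ + 4v² − 9v − 36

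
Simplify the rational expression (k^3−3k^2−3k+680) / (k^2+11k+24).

(k^2−11k+85)/(k+3)

Repeated division with remainder:
  k^3−3k^2−3k+680 = (k−14)(k^2+11k+24) + (127k+1016)
  k^2+11k+24 = ((1/127)k+3/127)(127k+1016) + (0)
Last nonzero remainder: 127k+1016. Dividing through by 127 gives the monic gcd k+8.
Cancel k+8 from numerator and denominator to get the reduced form.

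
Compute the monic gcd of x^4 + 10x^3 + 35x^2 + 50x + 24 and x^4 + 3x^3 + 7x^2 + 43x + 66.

x^2 + 5x + 6

Repeated division with remainder:
  x^4 + 10x^3 + 35x^2 + 50x + 24 = (x^4 + 3x^3 + 7x^2 + 43x + 66) + (7x^3 + 28x^2 + 7x - 42)
  x^4 + 3x^3 + 7x^2 + 43x + 66 = ((1/7)x - 1/7)(7x^3 + 28x^2 + 7x - 42) + (10x^2 + 50x + 60)
  7x^3 + 28x^2 + 7x - 42 = ((7/10)x - 7/10)(10x^2 + 50x + 60) + (0)
Last nonzero remainder: 10x^2 + 50x + 60. Dividing through by 10 gives the monic gcd x^2 + 5x + 6.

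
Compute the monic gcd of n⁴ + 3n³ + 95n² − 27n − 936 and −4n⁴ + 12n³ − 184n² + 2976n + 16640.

n² + 3n + 104

Repeated division with remainder:
  n⁴ + 3n³ + 95n² − 27n − 936 = (−1/4)(−4n⁴ + 12n³ − 184n² + 2976n + 16640) + (6n³ + 49n² + 717n + 3224)
  −4n⁴ + 12n³ − 184n² + 2976n + 16640 = (−(2/3)n + 67/9)(6n³ + 49n² + 717n + 3224) + (−(637/9)n² − (637/3)n − 66248/9)
  6n³ + 49n² + 717n + 3224 = (−(54/637)n − 279/637)(−(637/9)n² − (637/3)n − 66248/9) + (0)
Last nonzero remainder: −(637/9)n² − (637/3)n − 66248/9. Dividing through by −637/9 gives the monic gcd n² + 3n + 104.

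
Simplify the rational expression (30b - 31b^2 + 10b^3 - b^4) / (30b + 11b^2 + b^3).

(30 - 31b + 10b^2 - b^3)/(30 + 11b + b^2)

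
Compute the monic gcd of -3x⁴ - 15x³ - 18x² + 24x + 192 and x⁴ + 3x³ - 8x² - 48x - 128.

x³ + 7x² + 20x + 32

Euclidean algorithm in ℚ[x]:
  -3x⁴ - 15x³ - 18x² + 24x + 192 = (-3)(x⁴ + 3x³ - 8x² - 48x - 128) + (-6x³ - 42x² - 120x - 192)
  x⁴ + 3x³ - 8x² - 48x - 128 = (-(1/6)x + 2/3)(-6x³ - 42x² - 120x - 192) + (0)
Last nonzero remainder: -6x³ - 42x² - 120x - 192. Dividing through by -6 gives the monic gcd x³ + 7x² + 20x + 32.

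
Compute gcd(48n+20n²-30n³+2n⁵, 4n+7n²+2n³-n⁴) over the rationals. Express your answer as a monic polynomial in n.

By polynomial division,
  2n⁵-30n³+20n²+48n = (-2n-4)(-n⁴+2n³+7n²+4n) + (-8n³+56n²+64n)
  -n⁴+2n³+7n²+4n = ((1/8)n+5/8)(-8n³+56n²+64n) + (-36n²-36n)
  -8n³+56n²+64n = ((2/9)n-16/9)(-36n²-36n) + (0)
Last nonzero remainder: -36n²-36n. Dividing through by -36 gives the monic gcd n²+n.

n+n²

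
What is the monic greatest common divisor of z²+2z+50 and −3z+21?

Euclidean algorithm in ℚ[z]:
  z²+2z+50 = (−(1/3)z−3)(−3z+21) + (113)
  −3z+21 = (−(3/113)z+21/113)(113) + (0)
The last nonzero remainder is the constant 113, so the polynomials are coprime and gcd = 1.

1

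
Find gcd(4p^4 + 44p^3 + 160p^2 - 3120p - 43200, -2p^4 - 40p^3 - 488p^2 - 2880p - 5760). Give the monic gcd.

Euclidean algorithm in ℚ[p]:
  4p^4 + 44p^3 + 160p^2 - 3120p - 43200 = (-2)(-2p^4 - 40p^3 - 488p^2 - 2880p - 5760) + (-36p^3 - 816p^2 - 8880p - 54720)
  -2p^4 - 40p^3 - 488p^2 - 2880p - 5760 = ((1/18)p - 4/27)(-36p^3 - 816p^2 - 8880p - 54720) + (-(1040/9)p^2 - (10400/9)p - 41600/3)
  -36p^3 - 816p^2 - 8880p - 54720 = ((81/260)p + 513/130)(-(1040/9)p^2 - (10400/9)p - 41600/3) + (0)
Last nonzero remainder: -(1040/9)p^2 - (10400/9)p - 41600/3. Dividing through by -1040/9 gives the monic gcd p^2 + 10p + 120.

p^2 + 10p + 120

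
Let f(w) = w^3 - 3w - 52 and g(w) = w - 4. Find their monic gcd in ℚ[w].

Apply the Euclidean algorithm:
  w^3 - 3w - 52 = (w^2 + 4w + 13)(w - 4) + (0)
The last nonzero remainder w - 4 is already monic.

w - 4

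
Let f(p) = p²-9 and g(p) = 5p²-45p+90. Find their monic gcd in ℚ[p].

p-3

Apply the Euclidean algorithm:
  p²-9 = (1/5)(5p²-45p+90) + (9p-27)
  5p²-45p+90 = ((5/9)p-10/3)(9p-27) + (0)
Last nonzero remainder: 9p-27. Dividing through by 9 gives the monic gcd p-3.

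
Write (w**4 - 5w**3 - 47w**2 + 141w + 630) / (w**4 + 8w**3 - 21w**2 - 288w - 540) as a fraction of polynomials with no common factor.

Euclidean algorithm in ℚ[w]:
  w**4 - 5w**3 - 47w**2 + 141w + 630 = (w**4 + 8w**3 - 21w**2 - 288w - 540) + (-13w**3 - 26w**2 + 429w + 1170)
  w**4 + 8w**3 - 21w**2 - 288w - 540 = (-(1/13)w - 6/13)(-13w**3 - 26w**2 + 429w + 1170) + (0)
Last nonzero remainder: -13w**3 - 26w**2 + 429w + 1170. Dividing through by -13 gives the monic gcd w**3 + 2w**2 - 33w - 90.
Cancel w**3 + 2w**2 - 33w - 90 from numerator and denominator to get the reduced form.

(w - 7)/(w + 6)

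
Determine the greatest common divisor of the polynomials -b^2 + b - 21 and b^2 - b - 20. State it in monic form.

Euclidean algorithm in ℚ[b]:
  -b^2 + b - 21 = (-1)(b^2 - b - 20) + (-41)
  b^2 - b - 20 = (-(1/41)b^2 + (1/41)b + 20/41)(-41) + (0)
The last nonzero remainder is the constant -41, so the polynomials are coprime and gcd = 1.

1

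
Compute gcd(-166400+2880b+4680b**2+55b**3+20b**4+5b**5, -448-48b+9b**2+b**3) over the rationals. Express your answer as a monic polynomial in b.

64+16b+b**2

Repeated division with remainder:
  5b**5+20b**4+55b**3+4680b**2+2880b-166400 = (5b**2-25b+520)(b**3+9b**2-48b-448) + (1040b**2+16640b+66560)
  b**3+9b**2-48b-448 = ((1/1040)b-7/1040)(1040b**2+16640b+66560) + (0)
Last nonzero remainder: 1040b**2+16640b+66560. Dividing through by 1040 gives the monic gcd b**2+16b+64.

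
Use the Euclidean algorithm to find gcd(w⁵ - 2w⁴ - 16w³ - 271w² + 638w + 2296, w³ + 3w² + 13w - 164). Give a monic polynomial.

w³ + 3w² + 13w - 164

By polynomial division,
  w⁵ - 2w⁴ - 16w³ - 271w² + 638w + 2296 = (w² - 5w - 14)(w³ + 3w² + 13w - 164) + (0)
The last nonzero remainder w³ + 3w² + 13w - 164 is already monic.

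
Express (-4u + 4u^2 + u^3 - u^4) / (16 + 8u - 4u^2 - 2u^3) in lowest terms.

(-u + u^2)/(4 + 2u)

Repeated division with remainder:
  -u^4 + u^3 + 4u^2 - 4u = ((1/2)u - 3/2)(-2u^3 - 4u^2 + 8u + 16) + (-6u^2 + 24)
  -2u^3 - 4u^2 + 8u + 16 = ((1/3)u + 2/3)(-6u^2 + 24) + (0)
Last nonzero remainder: -6u^2 + 24. Dividing through by -6 gives the monic gcd u^2 - 4.
Cancel u^2 - 4 from numerator and denominator to get the reduced form.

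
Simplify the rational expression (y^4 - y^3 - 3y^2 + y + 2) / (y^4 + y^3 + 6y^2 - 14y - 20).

(y^2 - 1)/(y^2 + 2y + 10)

Apply the Euclidean algorithm:
  y^4 - y^3 - 3y^2 + y + 2 = (y^4 + y^3 + 6y^2 - 14y - 20) + (-2y^3 - 9y^2 + 15y + 22)
  y^4 + y^3 + 6y^2 - 14y - 20 = (-(1/2)y + 7/4)(-2y^3 - 9y^2 + 15y + 22) + ((117/4)y^2 - (117/4)y - 117/2)
  -2y^3 - 9y^2 + 15y + 22 = (-(8/117)y - 44/117)((117/4)y^2 - (117/4)y - 117/2) + (0)
Last nonzero remainder: (117/4)y^2 - (117/4)y - 117/2. Dividing through by 117/4 gives the monic gcd y^2 - y - 2.
Cancel y^2 - y - 2 from numerator and denominator to get the reduced form.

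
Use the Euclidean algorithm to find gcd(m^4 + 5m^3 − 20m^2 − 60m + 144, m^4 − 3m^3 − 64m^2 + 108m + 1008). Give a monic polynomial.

m^2 + 10m + 24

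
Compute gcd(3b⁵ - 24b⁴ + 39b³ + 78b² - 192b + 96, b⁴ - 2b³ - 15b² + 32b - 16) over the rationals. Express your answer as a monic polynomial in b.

Apply the Euclidean algorithm:
  3b⁵ - 24b⁴ + 39b³ + 78b² - 192b + 96 = (3b - 18)(b⁴ - 2b³ - 15b² + 32b - 16) + (48b³ - 288b² + 432b - 192)
  b⁴ - 2b³ - 15b² + 32b - 16 = ((1/48)b + 1/12)(48b³ - 288b² + 432b - 192) + (0)
Last nonzero remainder: 48b³ - 288b² + 432b - 192. Dividing through by 48 gives the monic gcd b³ - 6b² + 9b - 4.

b³ - 6b² + 9b - 4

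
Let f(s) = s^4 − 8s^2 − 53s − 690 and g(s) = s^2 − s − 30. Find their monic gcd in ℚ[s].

s^2 − s − 30

Euclidean algorithm in ℚ[s]:
  s^4 − 8s^2 − 53s − 690 = (s^2 + s + 23)(s^2 − s − 30) + (0)
The last nonzero remainder s^2 − s − 30 is already monic.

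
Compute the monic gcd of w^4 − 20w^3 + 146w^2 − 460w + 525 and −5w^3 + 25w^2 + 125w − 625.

Euclidean algorithm in ℚ[w]:
  w^4 − 20w^3 + 146w^2 − 460w + 525 = (−(1/5)w + 3)(−5w^3 + 25w^2 + 125w − 625) + (96w^2 − 960w + 2400)
  −5w^3 + 25w^2 + 125w − 625 = (−(5/96)w − 25/96)(96w^2 − 960w + 2400) + (0)
Last nonzero remainder: 96w^2 − 960w + 2400. Dividing through by 96 gives the monic gcd w^2 − 10w + 25.

w^2 − 10w + 25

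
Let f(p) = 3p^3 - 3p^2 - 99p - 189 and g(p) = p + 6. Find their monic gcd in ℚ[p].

1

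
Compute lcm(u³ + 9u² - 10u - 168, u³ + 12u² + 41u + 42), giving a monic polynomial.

u⁵ + 14u⁴ + 41u³ - 164u² - 900u - 1008

Repeated division with remainder:
  u³ + 9u² - 10u - 168 = (u³ + 12u² + 41u + 42) + (-3u² - 51u - 210)
  u³ + 12u² + 41u + 42 = (-(1/3)u + 5/3)(-3u² - 51u - 210) + (56u + 392)
  -3u² - 51u - 210 = (-(3/56)u - 15/28)(56u + 392) + (0)
Last nonzero remainder: 56u + 392. Dividing through by 56 gives the monic gcd u + 7.
Then lcm(f, g) = f·g / gcd(f, g); expanding and making the result monic gives the answer.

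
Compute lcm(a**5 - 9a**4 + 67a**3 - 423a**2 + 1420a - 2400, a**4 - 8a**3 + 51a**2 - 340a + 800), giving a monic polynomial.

a**6 - 13a**5 + 103a**4 - 691a**3 + 3112a**2 - 8080a + 9600

Euclidean algorithm in ℚ[a]:
  a**5 - 9a**4 + 67a**3 - 423a**2 + 1420a - 2400 = (a - 1)(a**4 - 8a**3 + 51a**2 - 340a + 800) + (8a**3 - 32a**2 + 280a - 1600)
  a**4 - 8a**3 + 51a**2 - 340a + 800 = ((1/8)a - 1/2)(8a**3 - 32a**2 + 280a - 1600) + (0)
Last nonzero remainder: 8a**3 - 32a**2 + 280a - 1600. Dividing through by 8 gives the monic gcd a**3 - 4a**2 + 35a - 200.
Then lcm(f, g) = f·g / gcd(f, g); expanding and making the result monic gives the answer.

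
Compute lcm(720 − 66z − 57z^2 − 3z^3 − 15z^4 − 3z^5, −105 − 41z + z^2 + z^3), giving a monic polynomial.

1680 − 394z − 111z^2 + 12z^3 − 34z^4 − 2z^5 + z^6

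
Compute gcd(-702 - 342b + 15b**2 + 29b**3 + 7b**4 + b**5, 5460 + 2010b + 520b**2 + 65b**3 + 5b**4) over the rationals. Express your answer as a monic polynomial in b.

26 + 4b + b**2

Apply the Euclidean algorithm:
  b**5 + 7b**4 + 29b**3 + 15b**2 - 342b - 702 = ((1/5)b - 6/5)(5b**4 + 65b**3 + 520b**2 + 2010b + 5460) + (3b**3 + 237b**2 + 978b + 5850)
  5b**4 + 65b**3 + 520b**2 + 2010b + 5460 = ((5/3)b - 110)(3b**3 + 237b**2 + 978b + 5850) + (24960b**2 + 99840b + 648960)
  3b**3 + 237b**2 + 978b + 5850 = ((1/8320)b + 15/1664)(24960b**2 + 99840b + 648960) + (0)
Last nonzero remainder: 24960b**2 + 99840b + 648960. Dividing through by 24960 gives the monic gcd b**2 + 4b + 26.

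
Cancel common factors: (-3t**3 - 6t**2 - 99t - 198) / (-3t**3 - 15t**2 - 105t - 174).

(t**2 + 33)/(t**2 + 3t + 29)

By polynomial division,
  -3t**3 - 6t**2 - 99t - 198 = (-3t**3 - 15t**2 - 105t - 174) + (9t**2 + 6t - 24)
  -3t**3 - 15t**2 - 105t - 174 = (-(1/3)t - 13/9)(9t**2 + 6t - 24) + (-(313/3)t - 626/3)
  9t**2 + 6t - 24 = (-(27/313)t + 36/313)(-(313/3)t - 626/3) + (0)
Last nonzero remainder: -(313/3)t - 626/3. Dividing through by -313/3 gives the monic gcd t + 2.
Cancel t + 2 from numerator and denominator to get the reduced form.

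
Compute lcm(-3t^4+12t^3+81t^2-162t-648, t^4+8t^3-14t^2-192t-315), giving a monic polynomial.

Repeated division with remainder:
  -3t^4+12t^3+81t^2-162t-648 = (-3)(t^4+8t^3-14t^2-192t-315) + (36t^3+39t^2-738t-1593)
  t^4+8t^3-14t^2-192t-315 = ((1/36)t+83/432)(36t^3+39t^2-738t-1593) + (-(143/144)t^2-(143/24)t-143/16)
  36t^3+39t^2-738t-1593 = (-(5184/143)t+25488/143)(-(143/144)t^2-(143/24)t-143/16) + (0)
Last nonzero remainder: -(143/144)t^2-(143/24)t-143/16. Dividing through by -143/144 gives the monic gcd t^2+6t+9.
Then lcm(f, g) = f·g / gcd(f, g); expanding and making the result monic gives the answer.

t^6-2t^5-70t^4+140t^3+1269t^2-1458t-7560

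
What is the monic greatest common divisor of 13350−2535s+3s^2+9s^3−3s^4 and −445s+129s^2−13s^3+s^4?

−445+129s−13s^2+s^3

Apply the Euclidean algorithm:
  −3s^4+9s^3+3s^2−2535s+13350 = (−3)(s^4−13s^3+129s^2−445s) + (−30s^3+390s^2−3870s+13350)
  s^4−13s^3+129s^2−445s = (−(1/30)s)(−30s^3+390s^2−3870s+13350) + (0)
Last nonzero remainder: −30s^3+390s^2−3870s+13350. Dividing through by −30 gives the monic gcd s^3−13s^2+129s−445.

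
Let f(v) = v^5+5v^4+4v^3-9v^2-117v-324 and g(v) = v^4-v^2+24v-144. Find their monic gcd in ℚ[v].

By polynomial division,
  v^5+5v^4+4v^3-9v^2-117v-324 = (v+5)(v^4-v^2+24v-144) + (5v^3-28v^2-93v+396)
  v^4-v^2+24v-144 = ((1/5)v+28/25)(5v^3-28v^2-93v+396) + ((1224/25)v^2+(1224/25)v-14688/25)
  5v^3-28v^2-93v+396 = ((125/1224)v-275/408)((1224/25)v^2+(1224/25)v-14688/25) + (0)
Last nonzero remainder: (1224/25)v^2+(1224/25)v-14688/25. Dividing through by 1224/25 gives the monic gcd v^2+v-12.

v^2+v-12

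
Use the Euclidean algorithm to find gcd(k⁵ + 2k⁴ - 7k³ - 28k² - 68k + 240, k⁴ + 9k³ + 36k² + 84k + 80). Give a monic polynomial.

k³ + 7k² + 22k + 40

Apply the Euclidean algorithm:
  k⁵ + 2k⁴ - 7k³ - 28k² - 68k + 240 = (k - 7)(k⁴ + 9k³ + 36k² + 84k + 80) + (20k³ + 140k² + 440k + 800)
  k⁴ + 9k³ + 36k² + 84k + 80 = ((1/20)k + 1/10)(20k³ + 140k² + 440k + 800) + (0)
Last nonzero remainder: 20k³ + 140k² + 440k + 800. Dividing through by 20 gives the monic gcd k³ + 7k² + 22k + 40.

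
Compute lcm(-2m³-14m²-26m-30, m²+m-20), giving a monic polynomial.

Repeated division with remainder:
  -2m³-14m²-26m-30 = (-2m-12)(m²+m-20) + (-54m-270)
  m²+m-20 = (-(1/54)m+2/27)(-54m-270) + (0)
Last nonzero remainder: -54m-270. Dividing through by -54 gives the monic gcd m+5.
Then lcm(f, g) = f·g / gcd(f, g); expanding and making the result monic gives the answer.

m⁴+3m³-15m²-37m-60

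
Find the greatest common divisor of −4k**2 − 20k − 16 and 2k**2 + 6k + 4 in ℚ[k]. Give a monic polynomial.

k + 1

Euclidean algorithm in ℚ[k]:
  −4k**2 − 20k − 16 = (−2)(2k**2 + 6k + 4) + (−8k − 8)
  2k**2 + 6k + 4 = (−(1/4)k − 1/2)(−8k − 8) + (0)
Last nonzero remainder: −8k − 8. Dividing through by −8 gives the monic gcd k + 1.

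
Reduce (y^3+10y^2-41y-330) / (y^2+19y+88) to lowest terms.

Euclidean algorithm in ℚ[y]:
  y^3+10y^2-41y-330 = (y-9)(y^2+19y+88) + (42y+462)
  y^2+19y+88 = ((1/42)y+4/21)(42y+462) + (0)
Last nonzero remainder: 42y+462. Dividing through by 42 gives the monic gcd y+11.
Cancel y+11 from numerator and denominator to get the reduced form.

(y^2-y-30)/(y+8)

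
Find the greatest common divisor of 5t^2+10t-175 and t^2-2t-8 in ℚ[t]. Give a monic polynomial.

By polynomial division,
  5t^2+10t-175 = (5)(t^2-2t-8) + (20t-135)
  t^2-2t-8 = ((1/20)t+19/80)(20t-135) + (385/16)
  20t-135 = ((64/77)t-432/77)(385/16) + (0)
The last nonzero remainder is the constant 385/16, so the polynomials are coprime and gcd = 1.

1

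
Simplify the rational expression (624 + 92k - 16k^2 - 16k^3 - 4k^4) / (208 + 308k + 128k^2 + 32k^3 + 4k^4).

(3 - k)/(1 + k)

Euclidean algorithm in ℚ[k]:
  -4k^4 - 16k^3 - 16k^2 + 92k + 624 = (-1)(4k^4 + 32k^3 + 128k^2 + 308k + 208) + (16k^3 + 112k^2 + 400k + 832)
  4k^4 + 32k^3 + 128k^2 + 308k + 208 = ((1/4)k + 1/4)(16k^3 + 112k^2 + 400k + 832) + (0)
Last nonzero remainder: 16k^3 + 112k^2 + 400k + 832. Dividing through by 16 gives the monic gcd k^3 + 7k^2 + 25k + 52.
Cancel k^3 + 7k^2 + 25k + 52 from numerator and denominator to get the reduced form.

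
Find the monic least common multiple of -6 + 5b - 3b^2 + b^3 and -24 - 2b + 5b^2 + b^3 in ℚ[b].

-72 + 18b - 7b^2 - 4b^3 + 4b^4 + b^5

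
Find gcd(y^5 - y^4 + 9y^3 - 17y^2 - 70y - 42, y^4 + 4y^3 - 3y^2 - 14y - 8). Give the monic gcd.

Euclidean algorithm in ℚ[y]:
  y^5 - y^4 + 9y^3 - 17y^2 - 70y - 42 = (y - 5)(y^4 + 4y^3 - 3y^2 - 14y - 8) + (32y^3 - 18y^2 - 132y - 82)
  y^4 + 4y^3 - 3y^2 - 14y - 8 = ((1/32)y + 73/512)(32y^3 - 18y^2 - 132y - 82) + ((945/256)y^2 + (945/128)y + 945/256)
  32y^3 - 18y^2 - 132y - 82 = ((8192/945)y - 20992/945)((945/256)y^2 + (945/128)y + 945/256) + (0)
Last nonzero remainder: (945/256)y^2 + (945/128)y + 945/256. Dividing through by 945/256 gives the monic gcd y^2 + 2y + 1.

y^2 + 2y + 1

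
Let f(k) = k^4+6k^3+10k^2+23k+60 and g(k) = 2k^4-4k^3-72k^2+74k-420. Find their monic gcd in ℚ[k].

Euclidean algorithm in ℚ[k]:
  k^4+6k^3+10k^2+23k+60 = (1/2)(2k^4-4k^3-72k^2+74k-420) + (8k^3+46k^2-14k+270)
  2k^4-4k^3-72k^2+74k-420 = ((1/4)k-31/16)(8k^3+46k^2-14k+270) + ((165/8)k^2-(165/8)k+825/8)
  8k^3+46k^2-14k+270 = ((64/165)k+144/55)((165/8)k^2-(165/8)k+825/8) + (0)
Last nonzero remainder: (165/8)k^2-(165/8)k+825/8. Dividing through by 165/8 gives the monic gcd k^2-k+5.

k^2-k+5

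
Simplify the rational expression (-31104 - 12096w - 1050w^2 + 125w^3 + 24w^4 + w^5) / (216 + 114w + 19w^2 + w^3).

(-576 - 64w + 9w^2 + w^3)/(4 + w)

Apply the Euclidean algorithm:
  w^5 + 24w^4 + 125w^3 - 1050w^2 - 12096w - 31104 = (w^2 + 5w - 84)(w^3 + 19w^2 + 114w + 216) + (-240w^2 - 3600w - 12960)
  w^3 + 19w^2 + 114w + 216 = (-(1/240)w - 1/60)(-240w^2 - 3600w - 12960) + (0)
Last nonzero remainder: -240w^2 - 3600w - 12960. Dividing through by -240 gives the monic gcd w^2 + 15w + 54.
Cancel w^2 + 15w + 54 from numerator and denominator to get the reduced form.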